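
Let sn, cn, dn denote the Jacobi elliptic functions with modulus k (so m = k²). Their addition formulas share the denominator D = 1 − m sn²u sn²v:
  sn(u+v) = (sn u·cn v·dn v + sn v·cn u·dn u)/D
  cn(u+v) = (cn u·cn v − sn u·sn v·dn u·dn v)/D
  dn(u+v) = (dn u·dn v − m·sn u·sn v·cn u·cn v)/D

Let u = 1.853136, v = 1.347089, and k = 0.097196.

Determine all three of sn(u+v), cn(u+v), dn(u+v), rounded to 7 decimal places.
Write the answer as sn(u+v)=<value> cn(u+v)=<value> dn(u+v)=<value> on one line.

sn u = 0.9617914681609897, cn u = -0.273783074299212, dn u = 0.9956209432631798
sn v = 0.9744856474632493, cn v = 0.2244498226511479, dn v = 0.9955043239868424
m = k² = 0.009447062416
D = 1 − m·sn²u·sn²v = 0.9917013104277003
sn(u+v) = (sn u·cn v·dn v + sn v·cn u·dn u)/D = -0.0507259290285609/0.9917013104277003 = -0.05115041040601616
cn(u+v) = (cn u·cn v − sn u·sn v·dn u·dn v)/D = -0.9904031347023329/0.9917013104277003 = -0.9986909609660519
dn(u+v) = (dn u·dn v − m·sn u·sn v·cn u·cn v)/D = 0.9916890544318553/0.9917013104277003 = 0.999987641444338

sn(u+v)=-0.0511504 cn(u+v)=-0.9986910 dn(u+v)=0.9999876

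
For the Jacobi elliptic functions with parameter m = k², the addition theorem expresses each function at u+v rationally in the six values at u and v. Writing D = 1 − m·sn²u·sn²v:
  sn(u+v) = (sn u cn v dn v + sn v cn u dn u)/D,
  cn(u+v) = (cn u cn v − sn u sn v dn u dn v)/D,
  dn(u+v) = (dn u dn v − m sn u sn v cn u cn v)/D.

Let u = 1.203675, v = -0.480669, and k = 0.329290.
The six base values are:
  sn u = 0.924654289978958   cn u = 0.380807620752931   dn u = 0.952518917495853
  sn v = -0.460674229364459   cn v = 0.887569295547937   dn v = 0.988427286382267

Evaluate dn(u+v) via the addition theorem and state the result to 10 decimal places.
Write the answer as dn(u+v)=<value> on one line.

m = k² = 0.1084319041
D = 1 − m·sn²u·sn²v = 0.9803255002762254
dn(u+v) = (dn u·dn v − m·sn u·sn v·cn u·cn v)/D = 0.9571069608960667/0.9803255002762254 = 0.9763154795283643

dn(u+v)=0.9763154795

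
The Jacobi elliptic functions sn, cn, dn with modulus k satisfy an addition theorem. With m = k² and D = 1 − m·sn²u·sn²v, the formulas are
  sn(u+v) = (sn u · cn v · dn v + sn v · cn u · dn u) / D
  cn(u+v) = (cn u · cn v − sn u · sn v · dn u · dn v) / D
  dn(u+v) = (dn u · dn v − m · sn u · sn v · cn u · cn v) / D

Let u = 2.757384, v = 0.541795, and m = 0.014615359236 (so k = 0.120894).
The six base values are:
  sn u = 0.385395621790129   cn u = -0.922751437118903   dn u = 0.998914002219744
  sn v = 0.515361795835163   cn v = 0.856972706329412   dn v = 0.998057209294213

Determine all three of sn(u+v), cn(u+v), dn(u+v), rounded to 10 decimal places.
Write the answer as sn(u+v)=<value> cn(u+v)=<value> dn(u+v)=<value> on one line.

m = k² = 0.014615359236
D = 1 − m·sn²u·sn²v = 0.9994234360433207
sn(u+v) = (sn u·cn v·dn v + sn v·cn u·dn u)/D = -0.1454025139184282/0.9994234360433207 = -0.1454863961306242
cn(u+v) = (cn u·cn v − sn u·sn v·dn u·dn v)/D = -0.9887898226917786/0.9994234360433207 = -0.9893602521533413
dn(u+v) = (dn u·dn v − m·sn u·sn v·cn u·cn v)/D = 0.9992688367901593/0.9994234360433207 = 0.999845311559059

sn(u+v)=-0.1454863961 cn(u+v)=-0.9893602522 dn(u+v)=0.9998453116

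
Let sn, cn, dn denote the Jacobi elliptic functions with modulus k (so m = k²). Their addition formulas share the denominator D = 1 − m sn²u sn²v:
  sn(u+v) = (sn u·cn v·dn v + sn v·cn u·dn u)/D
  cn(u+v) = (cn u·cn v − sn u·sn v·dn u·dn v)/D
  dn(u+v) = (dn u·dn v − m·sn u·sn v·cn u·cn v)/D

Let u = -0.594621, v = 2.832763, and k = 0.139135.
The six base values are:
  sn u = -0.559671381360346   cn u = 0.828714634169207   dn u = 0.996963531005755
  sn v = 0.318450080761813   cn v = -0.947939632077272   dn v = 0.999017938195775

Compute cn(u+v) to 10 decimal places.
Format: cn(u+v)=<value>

m = k² = 0.019358548225
D = 1 − m·sn²u·sn²v = 0.9993850756208384
cn(u+v) = (cn u·cn v − sn u·sn v·dn u·dn v)/D = -0.6080597296253415/0.9993850756208384 = -0.608433870445386

cn(u+v)=-0.6084338704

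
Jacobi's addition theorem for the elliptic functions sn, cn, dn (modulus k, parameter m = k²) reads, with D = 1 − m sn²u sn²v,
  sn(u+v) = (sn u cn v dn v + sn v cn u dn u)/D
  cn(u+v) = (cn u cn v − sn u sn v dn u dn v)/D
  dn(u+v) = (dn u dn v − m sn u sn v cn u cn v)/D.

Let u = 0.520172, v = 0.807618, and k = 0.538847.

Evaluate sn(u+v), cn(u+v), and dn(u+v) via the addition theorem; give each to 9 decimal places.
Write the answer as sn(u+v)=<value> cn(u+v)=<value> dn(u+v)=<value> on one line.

sn(u+v)=0.948369807 cn(u+v)=0.317166689 dn(u+v)=0.859565121

sn u = 0.4914377435830166, cn u = 0.8709127075557189, dn u = 0.9643006762849731
sn v = 0.7070786404709265, cn v = 0.7071349207822976, dn v = 0.9245720687764366
m = k² = 0.290356089409
D = 1 − m·sn²u·sn²v = 0.9649406878180275
sn(u+v) = (sn u·cn v·dn v + sn v·cn u·dn u)/D = 0.9151206140457536/0.9649406878180275 = 0.948369807179621
cn(u+v) = (cn u·cn v − sn u·sn v·dn u·dn v)/D = 0.3060470433695626/0.9649406878180275 = 0.3171666893450328
dn(u+v) = (dn u·dn v − m·sn u·sn v·cn u·cn v)/D = 0.829429358870179/0.9649406878180275 = 0.8595651207803522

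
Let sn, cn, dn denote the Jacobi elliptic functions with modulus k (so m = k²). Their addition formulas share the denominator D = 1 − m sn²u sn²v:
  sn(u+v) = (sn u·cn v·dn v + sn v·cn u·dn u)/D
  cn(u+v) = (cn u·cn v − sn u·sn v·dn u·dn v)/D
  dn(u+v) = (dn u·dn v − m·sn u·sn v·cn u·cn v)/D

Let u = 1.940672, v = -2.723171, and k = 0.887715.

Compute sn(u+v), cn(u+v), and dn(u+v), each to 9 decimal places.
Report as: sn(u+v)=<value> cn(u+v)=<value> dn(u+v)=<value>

sn u = 0.9908911323292879, cn u = 0.1346653774033314, dn u = 0.4756605516520707
sn v = -0.9727778208878851, cn v = -0.2317397488317829, dn v = 0.5042641415835333
m = k² = 0.788037921225
D = 1 − m·sn²u·sn²v = 0.2678057384469728
sn(u+v) = (sn u·cn v·dn v + sn v·cn u·dn u)/D = -0.1781048918539383/0.2678057384469728 = -0.6650525596904048
cn(u+v) = (cn u·cn v − sn u·sn v·dn u·dn v)/D = 0.1999964025747097/0.2678057384469728 = 0.7467965538546898
dn(u+v) = (dn u·dn v − m·sn u·sn v·cn u·cn v)/D = 0.2161533827187723/0.2678057384469728 = 0.8071275244969107

sn(u+v)=-0.665052560 cn(u+v)=0.746796554 dn(u+v)=0.807127524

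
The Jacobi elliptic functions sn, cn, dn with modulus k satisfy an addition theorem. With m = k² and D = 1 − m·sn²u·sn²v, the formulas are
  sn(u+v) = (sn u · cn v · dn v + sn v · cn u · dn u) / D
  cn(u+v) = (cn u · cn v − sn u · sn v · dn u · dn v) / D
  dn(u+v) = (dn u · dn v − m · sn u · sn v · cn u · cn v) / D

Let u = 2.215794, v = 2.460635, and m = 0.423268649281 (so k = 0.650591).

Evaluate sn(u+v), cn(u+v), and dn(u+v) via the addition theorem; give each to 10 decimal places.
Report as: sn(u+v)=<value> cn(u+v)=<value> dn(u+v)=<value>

sn u = 0.9478847891731229, cn u = -0.3186132866881487, dn u = 0.7872097718440841
sn v = 0.8671017025323574, cn v = -0.4981311448459002, dn v = 0.8256869646293608
m = k² = 0.423268649281
D = 1 − m·sn²u·sn²v = 0.7140650198473689
sn(u+v) = (sn u·cn v·dn v + sn v·cn u·dn u)/D = -0.6073479270413213/0.7140650198473689 = -0.850549894141491
cn(u+v) = (cn u·cn v − sn u·sn v·dn u·dn v)/D = -0.3755227664046925/0.7140650198473689 = -0.5258943597110531
dn(u+v) = (dn u·dn v − m·sn u·sn v·cn u·cn v)/D = 0.594774839001731/0.7140650198473689 = 0.8329421305763778

sn(u+v)=-0.8505498941 cn(u+v)=-0.5258943597 dn(u+v)=0.8329421306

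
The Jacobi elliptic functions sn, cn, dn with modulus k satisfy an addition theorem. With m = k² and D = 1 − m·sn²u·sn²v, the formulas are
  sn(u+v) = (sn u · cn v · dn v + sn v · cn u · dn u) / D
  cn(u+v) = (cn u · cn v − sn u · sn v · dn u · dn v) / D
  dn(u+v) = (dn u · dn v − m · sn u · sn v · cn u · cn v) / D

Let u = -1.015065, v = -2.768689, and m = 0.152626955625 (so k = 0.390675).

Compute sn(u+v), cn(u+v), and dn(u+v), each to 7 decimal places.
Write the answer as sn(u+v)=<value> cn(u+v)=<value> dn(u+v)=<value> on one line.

sn(u+v)=0.4860365 cn(u+v)=-0.8739385 dn(u+v)=0.9818069

sn u = -0.8379283336783525, cn u = 0.5457802741204738, dn u = 0.9449005068441417
sn v = -0.4804857778644623, cn v = -0.8770025183943217, dn v = 0.9822237710024993
m = k² = 0.152626955625
D = 1 − m·sn²u·sn²v = 0.9752596369689216
sn(u+v) = (sn u·cn v·dn v + sn v·cn u·dn u)/D = 0.4740117385188212/0.9752596369689216 = 0.4860364569090912
cn(u+v) = (cn u·cn v − sn u·sn v·dn u·dn v)/D = -0.8523169781525635/0.9752596369689216 = -0.8739385347696124
dn(u+v) = (dn u·dn v − m·sn u·sn v·cn u·cn v)/D = 0.9575166041104856/0.9752596369689216 = 0.9818068623104502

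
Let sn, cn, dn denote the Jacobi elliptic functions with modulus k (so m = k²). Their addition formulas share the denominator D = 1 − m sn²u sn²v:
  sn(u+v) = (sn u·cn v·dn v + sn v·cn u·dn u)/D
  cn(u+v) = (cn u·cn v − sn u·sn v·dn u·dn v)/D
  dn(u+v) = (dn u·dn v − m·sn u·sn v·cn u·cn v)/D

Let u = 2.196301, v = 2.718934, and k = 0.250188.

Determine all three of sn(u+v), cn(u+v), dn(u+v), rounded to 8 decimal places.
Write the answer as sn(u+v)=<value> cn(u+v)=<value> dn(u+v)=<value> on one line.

sn u = 0.8348270384433127, cn u = -0.55051232128261, dn u = 0.9779447591039734
sn v = 0.4551767748193911, cn v = -0.8904010914554279, dn v = 0.9934945388284879
m = k² = 0.062594035344
D = 1 − m·sn²u·sn²v = 0.9909617124841317
sn(u+v) = (sn u·cn v·dn v + sn v·cn u·dn u)/D = -0.9835490071673899/0.9909617124841317 = -0.9925196854496429
cn(u+v) = (cn u·cn v − sn u·sn v·dn u·dn v)/D = 0.1209812634647388/0.9909617124841317 = 0.1220847000853992
dn(u+v) = (dn u·dn v − m·sn u·sn v·cn u·cn v)/D = 0.9599237512281926/0.9909617124841317 = 0.9686789500896725

sn(u+v)=-0.99251969 cn(u+v)=0.12208470 dn(u+v)=0.96867895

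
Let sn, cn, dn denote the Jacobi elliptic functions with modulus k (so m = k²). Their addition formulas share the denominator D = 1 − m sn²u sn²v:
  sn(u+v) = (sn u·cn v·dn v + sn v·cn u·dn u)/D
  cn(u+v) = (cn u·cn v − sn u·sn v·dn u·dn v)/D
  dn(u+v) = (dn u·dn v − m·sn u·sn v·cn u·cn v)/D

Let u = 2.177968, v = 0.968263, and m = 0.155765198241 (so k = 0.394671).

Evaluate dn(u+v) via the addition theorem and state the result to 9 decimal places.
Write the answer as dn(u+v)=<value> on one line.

sn u = 0.8777112962259076, cn u = -0.4791898167505619, dn u = 0.9380842474198346
sn v = 0.8127076400078259, cn v = 0.5826716844612497, dn v = 0.9471631678948726
m = k² = 0.155765198241
D = 1 − m·sn²u·sn²v = 0.9207421125092231
dn(u+v) = (dn u·dn v − m·sn u·sn v·cn u·cn v)/D = 0.9195421449484098/0.9207421125092231 = 0.9986967387018465

dn(u+v)=0.998696739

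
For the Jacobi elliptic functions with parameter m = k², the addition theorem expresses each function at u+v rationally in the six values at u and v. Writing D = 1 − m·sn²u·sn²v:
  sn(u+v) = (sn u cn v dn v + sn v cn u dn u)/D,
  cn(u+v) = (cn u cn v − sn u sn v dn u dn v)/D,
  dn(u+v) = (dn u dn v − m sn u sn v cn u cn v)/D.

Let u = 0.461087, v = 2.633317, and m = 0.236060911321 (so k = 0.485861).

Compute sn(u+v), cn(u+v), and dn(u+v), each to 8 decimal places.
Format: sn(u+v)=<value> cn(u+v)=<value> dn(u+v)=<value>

sn(u+v)=0.25848126 cn(u+v)=-0.96601627 dn(u+v)=0.99208274

sn u = 0.441615624626758, cn u = 0.8972043468940163, dn u = 0.9767099732616601
sn v = 0.6517443140977154, cn v = -0.7584387576075596, dn v = 0.9485400640100947
m = k² = 0.236060911321
D = 1 − m·sn²u·sn²v = 0.9804445667301125
sn(u+v) = (sn u·cn v·dn v + sn v·cn u·dn u)/D = 0.2534265422720559/0.9804445667301125 = 0.2584812552098285
cn(u+v) = (cn u·cn v − sn u·sn v·dn u·dn v)/D = -0.9471254067453939/0.9804445667301125 = -0.9660162735198365
dn(u+v) = (dn u·dn v − m·sn u·sn v·cn u·cn v)/D = 0.97268213383965/0.9804445667301125 = 0.9920827416930353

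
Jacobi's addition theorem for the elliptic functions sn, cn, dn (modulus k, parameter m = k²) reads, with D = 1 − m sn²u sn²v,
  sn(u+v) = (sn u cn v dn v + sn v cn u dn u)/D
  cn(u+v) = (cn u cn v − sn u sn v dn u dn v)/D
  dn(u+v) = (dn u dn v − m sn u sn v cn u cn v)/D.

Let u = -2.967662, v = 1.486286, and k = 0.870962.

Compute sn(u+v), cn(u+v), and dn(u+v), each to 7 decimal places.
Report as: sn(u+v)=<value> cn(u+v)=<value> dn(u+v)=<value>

sn u = -0.9123398494988099, cn u = -0.409433754124509, dn u = 0.6071158372957698
sn v = 0.9369774547291048, cn v = 0.3493898243071317, dn v = 0.5779505912411047
m = k² = 0.758574805444
D = 1 − m·sn²u·sn²v = 0.4456679542135456
sn(u+v) = (sn u·cn v·dn v + sn v·cn u·dn u)/D = -0.4171368046274619/0.4456679542135456 = -0.9359811507281658
cn(u+v) = (cn u·cn v − sn u·sn v·dn u·dn v)/D = 0.1568974558049864/0.4456679542135456 = 0.3520501178548001
dn(u+v) = (dn u·dn v − m·sn u·sn v·cn u·cn v)/D = 0.2581192500270191/0.4456679542135456 = 0.5791739064625209

sn(u+v)=-0.9359812 cn(u+v)=0.3520501 dn(u+v)=0.5791739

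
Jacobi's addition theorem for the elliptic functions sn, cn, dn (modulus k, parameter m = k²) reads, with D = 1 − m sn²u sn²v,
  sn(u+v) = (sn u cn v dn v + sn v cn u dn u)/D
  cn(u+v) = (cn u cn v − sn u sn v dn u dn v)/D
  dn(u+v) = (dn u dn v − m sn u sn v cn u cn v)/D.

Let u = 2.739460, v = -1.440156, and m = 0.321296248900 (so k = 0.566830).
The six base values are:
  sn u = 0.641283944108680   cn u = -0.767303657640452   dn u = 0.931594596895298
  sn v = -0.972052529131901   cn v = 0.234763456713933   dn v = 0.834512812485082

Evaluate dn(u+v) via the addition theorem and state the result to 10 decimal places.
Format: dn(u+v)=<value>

m = k² = 0.3212962489
D = 1 − m·sn²u·sn²v = 0.8751507730678585
dn(u+v) = (dn u·dn v − m·sn u·sn v·cn u·cn v)/D = 0.7413495385839272/0.8751507730678585 = 0.8471106481287923

dn(u+v)=0.8471106481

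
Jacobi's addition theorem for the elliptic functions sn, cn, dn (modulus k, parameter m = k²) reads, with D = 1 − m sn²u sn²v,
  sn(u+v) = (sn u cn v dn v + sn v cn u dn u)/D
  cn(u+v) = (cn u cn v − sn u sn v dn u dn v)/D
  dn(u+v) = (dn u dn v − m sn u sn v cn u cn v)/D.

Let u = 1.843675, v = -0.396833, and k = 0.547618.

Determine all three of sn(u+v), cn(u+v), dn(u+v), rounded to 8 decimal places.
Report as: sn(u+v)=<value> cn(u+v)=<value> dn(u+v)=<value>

sn(u+v)=0.97497697 cn(u+v)=0.22230589 dn(u+v)=0.84553819

sn u = 0.9940933387149601, cn u = -0.1085284935975047, dn u = 0.8388365200174254
sn v = -0.3837120633971234, cn v = 0.9234527883998845, dn v = 0.9776739630172499
m = k² = 0.299885473924
D = 1 − m·sn²u·sn²v = 0.9563664384814721
sn(u+v) = (sn u·cn v·dn v + sn v·cn u·dn u)/D = 0.9324352521978298/0.9563664384814721 = 0.9749769697882325
cn(u+v) = (cn u·cn v − sn u·sn v·dn u·dn v)/D = 0.21260589152821/0.9563664384814721 = 0.2223058892214868
dn(u+v) = (dn u·dn v − m·sn u·sn v·cn u·cn v)/D = 0.8086443518800239/0.9563664384814721 = 0.8455381947154034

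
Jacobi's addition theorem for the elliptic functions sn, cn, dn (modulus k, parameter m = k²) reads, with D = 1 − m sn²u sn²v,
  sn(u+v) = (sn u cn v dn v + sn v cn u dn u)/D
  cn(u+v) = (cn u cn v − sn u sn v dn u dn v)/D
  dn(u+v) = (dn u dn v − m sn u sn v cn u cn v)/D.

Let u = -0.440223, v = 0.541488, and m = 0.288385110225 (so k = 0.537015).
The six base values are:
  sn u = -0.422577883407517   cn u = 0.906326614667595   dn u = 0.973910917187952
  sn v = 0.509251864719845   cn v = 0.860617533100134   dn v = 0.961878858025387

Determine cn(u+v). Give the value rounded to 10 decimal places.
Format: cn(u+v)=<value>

cn(u+v)=0.9948821133

m = k² = 0.288385110225
D = 1 − m·sn²u·sn²v = 0.9866447624825063
cn(u+v) = (cn u·cn v − sn u·sn v·dn u·dn v)/D = 0.9815952263334179/0.9866447624825063 = 0.994882113257883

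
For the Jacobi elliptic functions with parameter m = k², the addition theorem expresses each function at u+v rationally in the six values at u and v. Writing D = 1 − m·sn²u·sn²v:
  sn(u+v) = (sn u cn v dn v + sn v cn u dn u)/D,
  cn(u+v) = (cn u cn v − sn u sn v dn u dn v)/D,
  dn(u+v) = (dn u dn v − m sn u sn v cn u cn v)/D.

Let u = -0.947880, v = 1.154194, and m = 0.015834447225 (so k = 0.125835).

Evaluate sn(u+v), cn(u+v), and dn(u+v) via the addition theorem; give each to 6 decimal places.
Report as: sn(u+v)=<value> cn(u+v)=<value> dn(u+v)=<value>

sn u = -0.811084528282848, cn u = 0.5849289597722017, dn u = 0.9947779553466614
sn v = 0.9132086659552913, cn v = 0.4074922482994704, dn v = 0.9933754887587498
m = k² = 0.015834447225
D = 1 − m·sn²u·sn²v = 0.9913128926270851
sn(u+v) = (sn u·cn v·dn v + sn v·cn u·dn u)/D = 0.2030515897759255/0.9913128926270851 = 0.2048309784792742
cn(u+v) = (cn u·cn v − sn u·sn v·dn u·dn v)/D = 0.9702944413826908/0.9913128926270851 = 0.9787973591378468
dn(u+v) = (dn u·dn v − m·sn u·sn v·cn u·cn v)/D = 0.9909835506461411/0.9913128926270851 = 0.9996677719180358

sn(u+v)=0.204831 cn(u+v)=0.978797 dn(u+v)=0.999668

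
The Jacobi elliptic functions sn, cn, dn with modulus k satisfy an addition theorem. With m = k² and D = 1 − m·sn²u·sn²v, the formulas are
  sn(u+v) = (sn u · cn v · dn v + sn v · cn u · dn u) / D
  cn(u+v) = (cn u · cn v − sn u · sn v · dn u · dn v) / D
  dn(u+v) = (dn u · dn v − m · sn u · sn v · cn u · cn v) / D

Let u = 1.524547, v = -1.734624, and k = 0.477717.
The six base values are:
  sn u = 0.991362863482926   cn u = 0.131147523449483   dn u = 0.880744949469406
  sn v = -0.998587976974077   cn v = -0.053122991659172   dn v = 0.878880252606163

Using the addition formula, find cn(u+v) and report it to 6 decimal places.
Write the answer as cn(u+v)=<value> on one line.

cn(u+v)=0.978088

m = k² = 0.228213532089
D = 1 − m·sn²u·sn²v = 0.776344619411825
cn(u+v) = (cn u·cn v − sn u·sn v·dn u·dn v)/D = 0.7593330889675405/0.776344619411825 = 0.9780876558954285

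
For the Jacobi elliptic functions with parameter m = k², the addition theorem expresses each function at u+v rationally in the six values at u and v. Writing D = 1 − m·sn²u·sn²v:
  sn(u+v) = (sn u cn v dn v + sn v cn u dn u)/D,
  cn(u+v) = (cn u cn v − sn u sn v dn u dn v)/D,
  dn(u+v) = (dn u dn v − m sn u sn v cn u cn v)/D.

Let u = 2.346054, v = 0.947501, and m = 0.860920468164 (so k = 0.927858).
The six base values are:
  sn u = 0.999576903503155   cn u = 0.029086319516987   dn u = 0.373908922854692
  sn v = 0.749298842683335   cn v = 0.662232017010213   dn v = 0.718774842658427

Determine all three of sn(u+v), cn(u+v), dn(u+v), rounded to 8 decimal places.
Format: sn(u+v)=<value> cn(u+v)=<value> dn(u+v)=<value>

m = k² = 0.860920468164
D = 1 − m·sn²u·sn²v = 0.5170462060633543
sn(u+v) = (sn u·cn v·dn v + sn v·cn u·dn u)/D = 0.483943421980524/0.5170462060633543 = 0.9359771260389557
cn(u+v) = (cn u·cn v − sn u·sn v·dn u·dn v)/D = -0.1820317102218432/0.5170462060633543 = -0.3520608179446513
dn(u+v) = (dn u·dn v − m·sn u·sn v·cn u·cn v)/D = 0.2563359938436828/0.5170462060633543 = 0.4957699927736702

sn(u+v)=0.93597713 cn(u+v)=-0.35206082 dn(u+v)=0.49576999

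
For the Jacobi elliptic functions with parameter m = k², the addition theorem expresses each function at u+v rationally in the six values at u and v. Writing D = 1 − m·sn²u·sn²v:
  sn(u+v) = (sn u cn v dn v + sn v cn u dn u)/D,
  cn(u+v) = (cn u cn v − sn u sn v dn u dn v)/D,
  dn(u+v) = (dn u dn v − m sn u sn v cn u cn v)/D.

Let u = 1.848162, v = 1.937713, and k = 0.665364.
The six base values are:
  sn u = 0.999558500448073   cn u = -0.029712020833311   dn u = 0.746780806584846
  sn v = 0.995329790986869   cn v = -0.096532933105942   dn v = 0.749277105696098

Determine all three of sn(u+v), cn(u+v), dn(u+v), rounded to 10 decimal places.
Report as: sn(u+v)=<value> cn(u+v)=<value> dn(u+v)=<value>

sn(u+v)=-0.1679995735 cn(u+v)=-0.9857870679 dn(u+v)=0.9937328804

m = k² = 0.442709252496
D = 1 − m·sn²u·sn²v = 0.5618033647497856
sn(u+v) = (sn u·cn v·dn v + sn v·cn u·dn u)/D = -0.09438272566831316/0.5618033647497856 = -0.167999573499082
cn(u+v) = (cn u·cn v − sn u·sn v·dn u·dn v)/D = -0.5538184916916377/0.5618033647497856 = -0.985787067933094
dn(u+v) = (dn u·dn v − m·sn u·sn v·cn u·cn v)/D = 0.5582824758462096/0.5618033647497856 = 0.9937328803554885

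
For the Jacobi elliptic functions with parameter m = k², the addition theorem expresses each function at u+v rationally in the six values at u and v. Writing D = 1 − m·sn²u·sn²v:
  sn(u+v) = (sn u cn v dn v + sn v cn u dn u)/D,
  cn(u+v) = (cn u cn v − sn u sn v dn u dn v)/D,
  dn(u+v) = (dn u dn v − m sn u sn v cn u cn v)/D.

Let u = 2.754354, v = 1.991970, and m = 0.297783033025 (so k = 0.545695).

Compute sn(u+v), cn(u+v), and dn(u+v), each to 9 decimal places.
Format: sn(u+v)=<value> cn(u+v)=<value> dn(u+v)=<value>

sn u = 0.6109059933345017, cn u = -0.791703143424343, dn u = 0.9427966619920975
sn v = 0.9725120986224832, cn v = -0.2328523524315215, dn v = 0.8475628755155052
m = k² = 0.297783033025
D = 1 − m·sn²u·sn²v = 0.8948912801976922
sn(u+v) = (sn u·cn v·dn v + sn v·cn u·dn u)/D = -0.8464642766458517/0.8948912801976922 = -0.9458850425482497
cn(u+v) = (cn u·cn v − sn u·sn v·dn u·dn v)/D = -0.2903939251022299/0.8948912801976922 = -0.3245019048996414
dn(u+v) = (dn u·dn v − m·sn u·sn v·cn u·cn v)/D = 0.7664648280566033/0.8948912801976922 = 0.8564893244766918

sn(u+v)=-0.945885043 cn(u+v)=-0.324501905 dn(u+v)=0.856489324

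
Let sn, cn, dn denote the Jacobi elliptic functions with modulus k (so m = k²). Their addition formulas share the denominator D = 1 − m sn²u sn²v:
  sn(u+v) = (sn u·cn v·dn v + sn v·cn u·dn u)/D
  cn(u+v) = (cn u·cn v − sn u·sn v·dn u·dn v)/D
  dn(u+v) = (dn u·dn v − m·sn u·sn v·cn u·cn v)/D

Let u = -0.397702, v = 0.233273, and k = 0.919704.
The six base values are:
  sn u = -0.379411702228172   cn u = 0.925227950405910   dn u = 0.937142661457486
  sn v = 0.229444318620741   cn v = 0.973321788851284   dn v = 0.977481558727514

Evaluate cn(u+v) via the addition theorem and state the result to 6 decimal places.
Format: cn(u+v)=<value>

m = k² = 0.845855447616
D = 1 − m·sn²u·sn²v = 0.9935897906849538
cn(u+v) = (cn u·cn v − sn u·sn v·dn u·dn v)/D = 0.9802893124618292/0.9935897906849538 = 0.9866137128744492

cn(u+v)=0.986614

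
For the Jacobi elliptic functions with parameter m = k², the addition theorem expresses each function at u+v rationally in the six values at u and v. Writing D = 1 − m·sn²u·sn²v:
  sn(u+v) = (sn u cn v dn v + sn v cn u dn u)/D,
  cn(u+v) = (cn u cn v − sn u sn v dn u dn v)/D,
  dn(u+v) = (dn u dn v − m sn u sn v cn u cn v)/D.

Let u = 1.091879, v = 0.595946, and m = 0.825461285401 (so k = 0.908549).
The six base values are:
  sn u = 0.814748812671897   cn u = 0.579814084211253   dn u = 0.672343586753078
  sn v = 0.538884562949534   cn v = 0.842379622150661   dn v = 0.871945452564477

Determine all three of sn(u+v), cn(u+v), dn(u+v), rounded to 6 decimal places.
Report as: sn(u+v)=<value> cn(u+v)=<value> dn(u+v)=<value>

m = k² = 0.825461285401
D = 1 − m·sn²u·sn²v = 0.8408760072524954
sn(u+v) = (sn u·cn v·dn v + sn v·cn u·dn u)/D = 0.8085160776881321/0.8408760072524954 = 0.9615164075496729
cn(u+v) = (cn u·cn v − sn u·sn v·dn u·dn v)/D = 0.2310285949675863/0.8408760072524954 = 0.2747475168455054
dn(u+v) = (dn u·dn v − m·sn u·sn v·cn u·cn v)/D = 0.4092308194812872/0.8408760072524954 = 0.486672013414226

sn(u+v)=0.961516 cn(u+v)=0.274748 dn(u+v)=0.486672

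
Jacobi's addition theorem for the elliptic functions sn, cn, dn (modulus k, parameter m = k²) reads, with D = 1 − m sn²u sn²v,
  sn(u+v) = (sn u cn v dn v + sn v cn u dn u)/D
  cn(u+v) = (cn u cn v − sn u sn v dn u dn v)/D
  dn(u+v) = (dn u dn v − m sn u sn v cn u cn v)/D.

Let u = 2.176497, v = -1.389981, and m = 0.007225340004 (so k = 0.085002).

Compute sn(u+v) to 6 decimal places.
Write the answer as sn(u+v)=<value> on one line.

sn u = 0.8248189485165508, cn u = -0.565396942128317, dn u = 0.9975391777692251
sn v = -0.9833009102455701, cn v = 0.1819871421563438, dn v = 0.9965008571712584
m = k² = 0.007225340004
D = 1 − m·sn²u·sn²v = 0.9952472121430293
sn(u+v) = (sn u·cn v·dn v + sn v·cn u·dn u)/D = 0.7041684199672849/0.9952472121430293 = 0.7075311654990974

sn(u+v)=0.707531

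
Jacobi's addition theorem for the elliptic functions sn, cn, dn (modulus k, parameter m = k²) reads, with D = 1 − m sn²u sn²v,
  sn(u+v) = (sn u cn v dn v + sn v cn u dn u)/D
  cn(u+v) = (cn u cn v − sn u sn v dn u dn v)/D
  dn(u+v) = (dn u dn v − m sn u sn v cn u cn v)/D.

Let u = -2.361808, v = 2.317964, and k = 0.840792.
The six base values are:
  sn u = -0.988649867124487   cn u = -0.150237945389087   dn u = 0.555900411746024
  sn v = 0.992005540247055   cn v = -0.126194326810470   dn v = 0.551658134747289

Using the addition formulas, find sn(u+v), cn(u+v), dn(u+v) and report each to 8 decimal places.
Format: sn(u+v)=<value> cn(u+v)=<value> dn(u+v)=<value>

sn(u+v)=-0.04382004 cn(u+v)=0.99903944 dn(u+v)=0.99932105

m = k² = 0.706931187264
D = 1 − m·sn²u·sn²v = 0.3200290460001382
sn(u+v) = (sn u·cn v·dn v + sn v·cn u·dn u)/D = -0.01402368506986895/0.3200290460001382 = -0.04382003835321527
cn(u+v) = (cn u·cn v − sn u·sn v·dn u·dn v)/D = 0.319721639150089/0.3200290460001382 = 0.9990394407823561
dn(u+v) = (dn u·dn v − m·sn u·sn v·cn u·cn v)/D = 0.3198117611196797/0.3200290460001382 = 0.9993210463763389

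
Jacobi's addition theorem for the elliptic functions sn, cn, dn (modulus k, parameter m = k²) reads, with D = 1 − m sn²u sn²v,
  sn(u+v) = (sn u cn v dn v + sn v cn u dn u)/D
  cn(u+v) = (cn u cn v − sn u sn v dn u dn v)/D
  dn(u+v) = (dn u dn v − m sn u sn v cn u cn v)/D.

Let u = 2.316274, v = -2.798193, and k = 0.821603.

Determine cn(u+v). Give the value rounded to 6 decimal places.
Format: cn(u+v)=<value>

sn u = 0.987422063225536, cn u = -0.15810651174264, dn u = 0.5846731772283014
sn v = -0.8962722231092561, cn v = -0.4435043428003741, dn v = 0.6765682324645688
m = k² = 0.675031489609
D = 1 − m·sn²u·sn²v = 0.47129969488338
cn(u+v) = (cn u·cn v − sn u·sn v·dn u·dn v)/D = 0.4202011150629136/0.47129969488338 = 0.8915794336911031

cn(u+v)=0.891579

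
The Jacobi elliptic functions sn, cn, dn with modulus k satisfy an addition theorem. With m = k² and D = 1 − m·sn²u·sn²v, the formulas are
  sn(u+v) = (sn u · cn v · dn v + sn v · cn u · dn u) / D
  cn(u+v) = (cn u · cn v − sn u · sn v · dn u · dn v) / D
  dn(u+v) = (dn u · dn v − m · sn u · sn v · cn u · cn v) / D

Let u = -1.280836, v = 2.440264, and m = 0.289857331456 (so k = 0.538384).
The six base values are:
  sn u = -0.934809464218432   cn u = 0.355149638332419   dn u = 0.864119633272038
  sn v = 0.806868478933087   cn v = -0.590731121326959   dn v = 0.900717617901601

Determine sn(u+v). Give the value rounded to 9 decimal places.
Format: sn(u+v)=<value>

sn(u+v)=0.892134735

m = k² = 0.289857331456
D = 1 − m·sn²u·sn²v = 0.8350941774118085
sn(u+v) = (sn u·cn v·dn v + sn v·cn u·dn u)/D = 0.7450165223073703/0.8350941774118085 = 0.892134734571358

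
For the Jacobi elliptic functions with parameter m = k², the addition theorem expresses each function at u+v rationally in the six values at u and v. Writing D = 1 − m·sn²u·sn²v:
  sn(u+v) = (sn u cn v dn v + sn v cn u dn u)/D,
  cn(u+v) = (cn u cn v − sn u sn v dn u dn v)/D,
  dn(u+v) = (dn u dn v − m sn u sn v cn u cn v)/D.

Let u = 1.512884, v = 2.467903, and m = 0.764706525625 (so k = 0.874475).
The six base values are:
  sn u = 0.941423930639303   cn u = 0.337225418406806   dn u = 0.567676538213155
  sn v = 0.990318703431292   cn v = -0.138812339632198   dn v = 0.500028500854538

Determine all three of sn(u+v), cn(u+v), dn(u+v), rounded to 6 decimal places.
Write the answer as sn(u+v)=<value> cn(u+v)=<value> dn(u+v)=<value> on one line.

m = k² = 0.764706525625
D = 1 − m·sn²u·sn²v = 0.3353159975440062
sn(u+v) = (sn u·cn v·dn v + sn v·cn u·dn u)/D = 0.1242372657890655/0.3353159975440062 = 0.3705080184036279
cn(u+v) = (cn u·cn v − sn u·sn v·dn u·dn v)/D = -0.3114513124040242/0.3353159975440062 = -0.9288292675721502
dn(u+v) = (dn u·dn v − m·sn u·sn v·cn u·cn v)/D = 0.3172280738283093/0.3353159975440062 = 0.9460570809380393

sn(u+v)=0.370508 cn(u+v)=-0.928829 dn(u+v)=0.946057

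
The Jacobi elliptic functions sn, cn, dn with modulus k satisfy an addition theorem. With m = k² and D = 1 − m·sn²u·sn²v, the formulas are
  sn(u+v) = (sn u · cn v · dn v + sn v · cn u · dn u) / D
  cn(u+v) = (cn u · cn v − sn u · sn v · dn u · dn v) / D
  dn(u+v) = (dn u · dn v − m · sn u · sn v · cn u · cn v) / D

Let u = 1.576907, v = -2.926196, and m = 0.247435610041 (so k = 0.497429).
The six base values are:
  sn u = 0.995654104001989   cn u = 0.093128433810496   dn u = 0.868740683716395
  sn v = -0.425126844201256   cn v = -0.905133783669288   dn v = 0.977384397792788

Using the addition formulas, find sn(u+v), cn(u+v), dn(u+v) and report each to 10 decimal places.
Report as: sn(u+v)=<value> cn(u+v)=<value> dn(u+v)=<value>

sn(u+v)=-0.9576689111 cn(u+v)=0.2878719449 dn(u+v)=0.8792436764

m = k² = 0.247435610041
D = 1 − m·sn²u·sn²v = 0.955668111104548
sn(u+v) = (sn u·cn v·dn v + sn v·cn u·dn u)/D = -0.9152136393570746/0.955668111104548 = -0.9576689111236361
cn(u+v) = (cn u·cn v − sn u·sn v·dn u·dn v)/D = 0.2751100378337971/0.955668111104548 = 0.2878719449117422
dn(u+v) = (dn u·dn v − m·sn u·sn v·cn u·cn v)/D = 0.8402651434162046/0.955668111104548 = 0.8792436763899528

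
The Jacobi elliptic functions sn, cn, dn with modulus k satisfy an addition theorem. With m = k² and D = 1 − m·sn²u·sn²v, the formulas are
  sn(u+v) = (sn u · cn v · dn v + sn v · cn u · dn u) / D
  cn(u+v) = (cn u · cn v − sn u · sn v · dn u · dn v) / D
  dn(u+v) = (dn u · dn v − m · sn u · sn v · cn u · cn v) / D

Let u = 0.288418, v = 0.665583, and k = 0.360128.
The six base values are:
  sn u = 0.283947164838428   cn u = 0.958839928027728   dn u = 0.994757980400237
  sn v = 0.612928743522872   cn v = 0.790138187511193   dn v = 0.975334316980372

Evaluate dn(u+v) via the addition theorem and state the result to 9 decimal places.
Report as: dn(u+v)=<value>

dn(u+v)=0.956879978

m = k² = 0.129692176384
D = 1 − m·sn²u·sn²v = 0.9960716621804008
dn(u+v) = (dn u·dn v − m·sn u·sn v·cn u·cn v)/D = 0.9531210301377947/0.9960716621804008 = 0.9568799779439692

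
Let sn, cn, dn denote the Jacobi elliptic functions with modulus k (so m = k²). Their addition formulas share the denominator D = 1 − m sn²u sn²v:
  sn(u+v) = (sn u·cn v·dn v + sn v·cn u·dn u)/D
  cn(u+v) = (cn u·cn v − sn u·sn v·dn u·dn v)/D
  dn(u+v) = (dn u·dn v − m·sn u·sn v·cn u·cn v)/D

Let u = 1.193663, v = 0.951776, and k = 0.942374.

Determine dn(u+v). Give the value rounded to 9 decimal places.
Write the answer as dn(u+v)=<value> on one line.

dn(u+v)=0.356092846

sn u = 0.8444858962899386, cn u = 0.5355777917047897, dn u = 0.6055312191159342
sn v = 0.7492413809916426, cn v = 0.6622970277826531, dn v = 0.7081464343566932
m = k² = 0.888068755876
D = 1 − m·sn²u·sn²v = 0.6444711042359313
dn(u+v) = (dn u·dn v − m·sn u·sn v·cn u·cn v)/D = 0.2294915498973905/0.6444711042359313 = 0.3560928463495193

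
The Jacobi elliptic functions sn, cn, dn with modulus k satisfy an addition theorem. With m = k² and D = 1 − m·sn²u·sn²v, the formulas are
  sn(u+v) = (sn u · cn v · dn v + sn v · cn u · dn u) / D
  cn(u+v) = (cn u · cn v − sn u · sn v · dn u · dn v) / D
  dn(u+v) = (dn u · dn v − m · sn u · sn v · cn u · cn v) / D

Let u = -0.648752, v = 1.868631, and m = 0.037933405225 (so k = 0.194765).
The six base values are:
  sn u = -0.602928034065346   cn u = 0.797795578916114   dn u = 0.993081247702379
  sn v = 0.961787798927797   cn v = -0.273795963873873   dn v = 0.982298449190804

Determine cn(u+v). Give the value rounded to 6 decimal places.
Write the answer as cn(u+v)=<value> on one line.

m = k² = 0.037933405225
D = 1 − m·sn²u·sn²v = 0.9872440939402007
cn(u+v) = (cn u·cn v − sn u·sn v·dn u·dn v)/D = 0.3472495991265738/0.9872440939402007 = 0.3517363145123129

cn(u+v)=0.351736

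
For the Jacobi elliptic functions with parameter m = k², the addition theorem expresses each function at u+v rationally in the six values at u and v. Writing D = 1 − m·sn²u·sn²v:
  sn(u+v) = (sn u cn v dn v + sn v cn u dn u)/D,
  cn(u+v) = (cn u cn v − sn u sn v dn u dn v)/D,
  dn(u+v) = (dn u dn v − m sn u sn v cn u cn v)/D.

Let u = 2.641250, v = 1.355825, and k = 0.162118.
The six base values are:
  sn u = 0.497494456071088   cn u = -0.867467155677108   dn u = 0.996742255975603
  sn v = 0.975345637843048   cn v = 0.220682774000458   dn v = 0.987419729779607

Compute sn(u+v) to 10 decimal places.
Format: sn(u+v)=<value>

sn(u+v)=-0.7394927468

m = k² = 0.026282245924
D = 1 − m·sn²u·sn²v = 0.9938119180354051
sn(u+v) = (sn u·cn v·dn v + sn v·cn u·dn u)/D = -0.7349167050355869/0.9938119180354051 = -0.7394927467647909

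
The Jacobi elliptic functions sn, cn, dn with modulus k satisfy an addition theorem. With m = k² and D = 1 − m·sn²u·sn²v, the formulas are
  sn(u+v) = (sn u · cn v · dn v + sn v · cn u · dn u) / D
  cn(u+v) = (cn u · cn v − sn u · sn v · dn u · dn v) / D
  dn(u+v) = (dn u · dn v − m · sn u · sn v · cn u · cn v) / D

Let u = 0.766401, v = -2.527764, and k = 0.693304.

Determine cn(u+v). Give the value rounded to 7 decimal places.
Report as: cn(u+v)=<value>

sn u = 0.6702852624422645, cn u = 0.7421035419351565, dn u = 0.8854621758721023
sn v = -0.8701733761544977, cn v = -0.4927456701300205, dn v = 0.797518354779565
m = k² = 0.480670436416
D = 1 − m·sn²u·sn²v = 0.8364771920694342
cn(u+v) = (cn u·cn v − sn u·sn v·dn u·dn v)/D = 0.04621687058203809/0.8364771920694342 = 0.05525180007323108

cn(u+v)=0.0552518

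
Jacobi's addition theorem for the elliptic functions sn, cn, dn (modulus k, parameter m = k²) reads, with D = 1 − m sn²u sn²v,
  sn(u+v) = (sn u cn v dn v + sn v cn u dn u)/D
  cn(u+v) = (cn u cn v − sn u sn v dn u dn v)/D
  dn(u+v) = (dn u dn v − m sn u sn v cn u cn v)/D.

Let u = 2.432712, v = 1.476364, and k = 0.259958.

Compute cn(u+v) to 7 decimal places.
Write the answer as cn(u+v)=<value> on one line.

cn(u+v)=-0.7592625

sn u = 0.688638373699005, cn u = -0.7251049512099538, dn u = 0.983845970796157
sn v = 0.9930633384773285, cn v = 0.117580635192462, dn v = 0.966103576345776
m = k² = 0.067578161764
D = 1 − m·sn²u·sn²v = 0.9683959520832066
cn(u+v) = (cn u·cn v − sn u·sn v·dn u·dn v)/D = -0.7352667020717346/0.9683959520832066 = -0.759262469540516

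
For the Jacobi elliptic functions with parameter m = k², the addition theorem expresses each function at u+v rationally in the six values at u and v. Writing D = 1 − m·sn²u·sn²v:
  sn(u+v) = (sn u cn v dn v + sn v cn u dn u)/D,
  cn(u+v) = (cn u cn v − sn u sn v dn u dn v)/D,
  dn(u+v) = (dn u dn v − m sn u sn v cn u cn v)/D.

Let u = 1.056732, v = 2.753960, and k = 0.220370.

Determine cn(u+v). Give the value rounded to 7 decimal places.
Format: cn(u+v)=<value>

sn u = 0.866977370035031, cn u = 0.4983475091210358, dn u = 0.9815791766978335
sn v = 0.4134552234609031, cn v = -0.9105244522762113, dn v = 0.9958405484715036
m = k² = 0.0485629369
D = 1 − m·sn²u·sn²v = 0.9937601028328013
cn(u+v) = (cn u·cn v − sn u·sn v·dn u·dn v)/D = -0.8041473378879265/0.9937601028328013 = -0.8091966417203037

cn(u+v)=-0.8091966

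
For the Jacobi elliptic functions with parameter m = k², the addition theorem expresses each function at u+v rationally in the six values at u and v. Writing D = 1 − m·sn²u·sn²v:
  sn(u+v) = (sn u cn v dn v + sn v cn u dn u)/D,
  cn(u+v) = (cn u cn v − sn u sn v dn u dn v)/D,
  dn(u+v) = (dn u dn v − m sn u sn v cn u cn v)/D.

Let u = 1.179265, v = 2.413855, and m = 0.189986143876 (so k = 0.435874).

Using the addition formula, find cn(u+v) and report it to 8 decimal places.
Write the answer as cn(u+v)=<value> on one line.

sn u = 0.9086444553618135, cn u = 0.4175706571829889, dn u = 0.9182270080476108
sn v = 0.7682304809620394, cn v = -0.6401733578655345, dn v = 0.9422708442499452
m = k² = 0.189986143876
D = 1 − m·sn²u·sn²v = 0.9074251623960727
cn(u+v) = (cn u·cn v − sn u·sn v·dn u·dn v)/D = -0.8712819973347637/0.9074251623960727 = -0.9601695362228304

cn(u+v)=-0.96016954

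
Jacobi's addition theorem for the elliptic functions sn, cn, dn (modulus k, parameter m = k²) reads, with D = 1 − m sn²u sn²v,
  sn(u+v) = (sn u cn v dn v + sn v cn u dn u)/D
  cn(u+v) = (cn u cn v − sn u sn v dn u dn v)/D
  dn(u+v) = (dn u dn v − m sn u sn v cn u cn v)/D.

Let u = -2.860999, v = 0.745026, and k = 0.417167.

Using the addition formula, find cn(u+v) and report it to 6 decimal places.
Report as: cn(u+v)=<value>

cn(u+v)=-0.416020

sn u = -0.4171121664649449, cn u = -0.9088550162632762, dn u = 0.9847446927661552
sn v = 0.6700855951455307, cn v = 0.7422838373415252, dn v = 0.9601347465854248
m = k² = 0.174028305889
D = 1 − m·sn²u·sn²v = 0.986404782128098
cn(u+v) = (cn u·cn v − sn u·sn v·dn u·dn v)/D = -0.4103637982279985/0.986404782128098 = -0.4160196763672088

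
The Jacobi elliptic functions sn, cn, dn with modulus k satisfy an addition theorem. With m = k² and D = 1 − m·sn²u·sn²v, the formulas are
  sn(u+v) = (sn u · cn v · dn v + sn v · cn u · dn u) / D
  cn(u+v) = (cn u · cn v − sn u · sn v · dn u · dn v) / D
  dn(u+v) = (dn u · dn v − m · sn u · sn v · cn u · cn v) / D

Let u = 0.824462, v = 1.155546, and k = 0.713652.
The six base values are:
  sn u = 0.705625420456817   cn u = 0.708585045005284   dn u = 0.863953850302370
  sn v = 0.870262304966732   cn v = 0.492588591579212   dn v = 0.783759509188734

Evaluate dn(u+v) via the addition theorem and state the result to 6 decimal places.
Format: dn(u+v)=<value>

m = k² = 0.509299177104
D = 1 − m·sn²u·sn²v = 0.8079467079846099
dn(u+v) = (dn u·dn v − m·sn u·sn v·cn u·cn v)/D = 0.5679694895157068/0.8079467079846099 = 0.7029789018294084

dn(u+v)=0.702979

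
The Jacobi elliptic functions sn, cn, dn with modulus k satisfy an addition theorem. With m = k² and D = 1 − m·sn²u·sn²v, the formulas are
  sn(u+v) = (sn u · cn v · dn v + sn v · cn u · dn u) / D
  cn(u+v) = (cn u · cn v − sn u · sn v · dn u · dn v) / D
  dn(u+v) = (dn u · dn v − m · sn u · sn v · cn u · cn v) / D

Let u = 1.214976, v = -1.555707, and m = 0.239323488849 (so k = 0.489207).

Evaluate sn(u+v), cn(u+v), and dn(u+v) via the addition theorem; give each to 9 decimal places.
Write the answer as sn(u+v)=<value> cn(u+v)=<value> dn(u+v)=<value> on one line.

sn(u+v)=-0.332724583 cn(u+v)=0.943024046 dn(u+v)=0.986663842

sn u = 0.917526086900927, cn u = 0.3976755962543748, dn u = 0.8936020002581115
sn v = -0.9941216643726448, cn v = 0.1082687232074093, dn v = 0.8737745069241356
m = k² = 0.239323488849
D = 1 − m·sn²u·sn²v = 0.8008862537243804
sn(u+v) = (sn u·cn v·dn v + sn v·cn u·dn u)/D = -0.2664745451436248/0.8008862537243804 = -0.3327245834279611
cn(u+v) = (cn u·cn v − sn u·sn v·dn u·dn v)/D = 0.7552549954784615/0.8008862537243804 = 0.9430240461317462
dn(u+v) = (dn u·dn v − m·sn u·sn v·cn u·cn v)/D = 0.7902055084599203/0.8008862537243804 = 0.9866638424435541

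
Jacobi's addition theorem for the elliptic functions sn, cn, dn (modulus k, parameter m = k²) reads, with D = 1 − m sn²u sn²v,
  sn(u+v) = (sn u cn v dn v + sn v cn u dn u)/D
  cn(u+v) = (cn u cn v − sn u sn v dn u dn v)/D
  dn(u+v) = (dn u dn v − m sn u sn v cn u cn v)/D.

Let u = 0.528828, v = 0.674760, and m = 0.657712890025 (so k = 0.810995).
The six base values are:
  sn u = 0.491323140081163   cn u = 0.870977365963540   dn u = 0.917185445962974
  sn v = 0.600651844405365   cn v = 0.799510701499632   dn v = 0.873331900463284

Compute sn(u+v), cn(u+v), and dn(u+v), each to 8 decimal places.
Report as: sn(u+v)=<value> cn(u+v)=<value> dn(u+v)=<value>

m = k² = 0.657712890025
D = 1 − m·sn²u·sn²v = 0.9427182310867483
sn(u+v) = (sn u·cn v·dn v + sn v·cn u·dn u)/D = 0.8228899678765559/0.9427182310867483 = 0.8728906907082336
cn(u+v) = (cn u·cn v − sn u·sn v·dn u·dn v)/D = 0.4599671335991829/0.9427182310867483 = 0.4879158145365888
dn(u+v) = (dn u·dn v − m·sn u·sn v·cn u·cn v)/D = 0.6658443973220553/0.9427182310867483 = 0.7063026632618339

sn(u+v)=0.87289069 cn(u+v)=0.48791581 dn(u+v)=0.70630266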